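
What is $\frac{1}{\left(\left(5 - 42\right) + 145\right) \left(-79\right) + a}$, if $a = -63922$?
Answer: $- \frac{1}{72454} \approx -1.3802 \cdot 10^{-5}$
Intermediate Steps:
$\frac{1}{\left(\left(5 - 42\right) + 145\right) \left(-79\right) + a} = \frac{1}{\left(\left(5 - 42\right) + 145\right) \left(-79\right) - 63922} = \frac{1}{\left(-37 + 145\right) \left(-79\right) - 63922} = \frac{1}{108 \left(-79\right) - 63922} = \frac{1}{-8532 - 63922} = \frac{1}{-72454} = - \frac{1}{72454}$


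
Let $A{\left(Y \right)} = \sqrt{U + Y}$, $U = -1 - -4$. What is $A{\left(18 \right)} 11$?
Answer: $11 \sqrt{21} \approx 50.408$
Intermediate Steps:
$U = 3$ ($U = -1 + 4 = 3$)
$A{\left(Y \right)} = \sqrt{3 + Y}$
$A{\left(18 \right)} 11 = \sqrt{3 + 18} \cdot 11 = \sqrt{21} \cdot 11 = 11 \sqrt{21}$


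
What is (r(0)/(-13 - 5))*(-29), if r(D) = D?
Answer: 0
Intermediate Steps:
(r(0)/(-13 - 5))*(-29) = (0/(-13 - 5))*(-29) = (0/(-18))*(-29) = (0*(-1/18))*(-29) = 0*(-29) = 0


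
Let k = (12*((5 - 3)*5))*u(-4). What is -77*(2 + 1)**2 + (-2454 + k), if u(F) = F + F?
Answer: -4107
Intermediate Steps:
u(F) = 2*F
k = -960 (k = (12*((5 - 3)*5))*(2*(-4)) = (12*(2*5))*(-8) = (12*10)*(-8) = 120*(-8) = -960)
-77*(2 + 1)**2 + (-2454 + k) = -77*(2 + 1)**2 + (-2454 - 960) = -77*3**2 - 3414 = -77*9 - 3414 = -693 - 3414 = -4107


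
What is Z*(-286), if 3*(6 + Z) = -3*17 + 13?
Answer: 16016/3 ≈ 5338.7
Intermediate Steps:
Z = -56/3 (Z = -6 + (-3*17 + 13)/3 = -6 + (-51 + 13)/3 = -6 + (1/3)*(-38) = -6 - 38/3 = -56/3 ≈ -18.667)
Z*(-286) = -56/3*(-286) = 16016/3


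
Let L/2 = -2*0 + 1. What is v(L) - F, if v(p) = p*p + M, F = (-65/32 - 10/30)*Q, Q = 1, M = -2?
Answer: 419/96 ≈ 4.3646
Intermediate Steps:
L = 2 (L = 2*(-2*0 + 1) = 2*(0 + 1) = 2*1 = 2)
F = -227/96 (F = (-65/32 - 10/30)*1 = (-65*1/32 - 10*1/30)*1 = (-65/32 - ⅓)*1 = -227/96*1 = -227/96 ≈ -2.3646)
v(p) = -2 + p² (v(p) = p*p - 2 = p² - 2 = -2 + p²)
v(L) - F = (-2 + 2²) - 1*(-227/96) = (-2 + 4) + 227/96 = 2 + 227/96 = 419/96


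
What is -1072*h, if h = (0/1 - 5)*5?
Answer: 26800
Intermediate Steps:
h = -25 (h = (0*1 - 5)*5 = (0 - 5)*5 = -5*5 = -25)
-1072*h = -1072*(-25) = 26800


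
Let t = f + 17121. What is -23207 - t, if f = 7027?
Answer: -47355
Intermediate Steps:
t = 24148 (t = 7027 + 17121 = 24148)
-23207 - t = -23207 - 1*24148 = -23207 - 24148 = -47355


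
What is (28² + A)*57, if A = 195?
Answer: 55803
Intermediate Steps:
(28² + A)*57 = (28² + 195)*57 = (784 + 195)*57 = 979*57 = 55803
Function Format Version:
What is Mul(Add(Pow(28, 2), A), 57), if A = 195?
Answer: 55803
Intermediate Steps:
Mul(Add(Pow(28, 2), A), 57) = Mul(Add(Pow(28, 2), 195), 57) = Mul(Add(784, 195), 57) = Mul(979, 57) = 55803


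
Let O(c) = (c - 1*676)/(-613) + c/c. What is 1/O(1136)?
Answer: 613/153 ≈ 4.0065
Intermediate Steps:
O(c) = 1289/613 - c/613 (O(c) = (c - 676)*(-1/613) + 1 = (-676 + c)*(-1/613) + 1 = (676/613 - c/613) + 1 = 1289/613 - c/613)
1/O(1136) = 1/(1289/613 - 1/613*1136) = 1/(1289/613 - 1136/613) = 1/(153/613) = 613/153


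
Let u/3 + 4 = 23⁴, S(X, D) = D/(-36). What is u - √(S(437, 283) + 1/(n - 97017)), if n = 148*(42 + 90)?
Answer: 839511 - I*√20974545759/51654 ≈ 8.3951e+5 - 2.8038*I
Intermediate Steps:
S(X, D) = -D/36 (S(X, D) = D*(-1/36) = -D/36)
n = 19536 (n = 148*132 = 19536)
u = 839511 (u = -12 + 3*23⁴ = -12 + 3*279841 = -12 + 839523 = 839511)
u - √(S(437, 283) + 1/(n - 97017)) = 839511 - √(-1/36*283 + 1/(19536 - 97017)) = 839511 - √(-283/36 + 1/(-77481)) = 839511 - √(-283/36 - 1/77481) = 839511 - √(-812117/103308) = 839511 - I*√20974545759/51654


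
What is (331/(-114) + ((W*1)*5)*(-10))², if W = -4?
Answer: 504855961/12996 ≈ 38847.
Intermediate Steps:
(331/(-114) + ((W*1)*5)*(-10))² = (331/(-114) + (-4*1*5)*(-10))² = (331*(-1/114) - 4*5*(-10))² = (-331/114 - 20*(-10))² = (-331/114 + 200)² = (22469/114)² = 504855961/12996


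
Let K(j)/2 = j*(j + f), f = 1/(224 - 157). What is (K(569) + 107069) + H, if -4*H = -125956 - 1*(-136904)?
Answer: 50375356/67 ≈ 7.5187e+5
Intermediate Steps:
H = -2737 (H = -(-125956 - 1*(-136904))/4 = -(-125956 + 136904)/4 = -1/4*10948 = -2737)
f = 1/67 ≈ 0.014925
K(j) = 2*j*(1/67 + j) (K(j) = 2*(j*(j + 1/67)) = 2*(j*(1/67 + j)) = 2*j*(1/67 + j))
(K(569) + 107069) + H = ((2/67)*569*(1 + 67*569) + 107069) - 2737 = ((2/67)*569*(1 + 38123) + 107069) - 2737 = ((2/67)*569*38124 + 107069) - 2737 = (43385112/67 + 107069) - 2737 = 50558735/67 - 2737 = 50375356/67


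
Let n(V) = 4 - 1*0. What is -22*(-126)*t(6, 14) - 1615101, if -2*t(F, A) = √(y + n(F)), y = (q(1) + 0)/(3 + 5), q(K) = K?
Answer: -1615101 - 693*√66/2 ≈ -1.6179e+6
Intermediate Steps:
n(V) = 4 (n(V) = 4 + 0 = 4)
y = ⅛ (y = (1 + 0)/(3 + 5) = 1/8 = 1*(⅛) = ⅛ ≈ 0.12500)
t(F, A) = -√66/8 (t(F, A) = -√(⅛ + 4)/2 = -√66/8)
-22*(-126)*t(6, 14) - 1615101 = -22*(-126)*(-√66/8) - 1615101 = -(-2772)*(-√66/8) - 1615101 = -693*√66/2 - 1615101 = -1615101 - 693*√66/2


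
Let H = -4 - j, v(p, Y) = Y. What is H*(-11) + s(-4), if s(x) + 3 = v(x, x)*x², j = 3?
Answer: 10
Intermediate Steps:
s(x) = -3 + x³ (s(x) = -3 + x*x² = -3 + x³)
H = -7 (H = -4 - 1*3 = -4 - 3 = -7)
H*(-11) + s(-4) = -7*(-11) + (-3 + (-4)³) = 77 + (-3 - 64) = 77 - 67 = 10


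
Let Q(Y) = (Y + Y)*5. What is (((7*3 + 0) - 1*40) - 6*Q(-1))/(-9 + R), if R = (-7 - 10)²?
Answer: 41/280 ≈ 0.14643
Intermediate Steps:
Q(Y) = 10*Y (Q(Y) = (2*Y)*5 = 10*Y)
R = 289 (R = (-17)² = 289)
(((7*3 + 0) - 1*40) - 6*Q(-1))/(-9 + R) = (((7*3 + 0) - 1*40) - 60*(-1))/(-9 + 289) = (((21 + 0) - 40) - 6*(-10))/280 = ((21 - 40) + 60)*(1/280) = (-19 + 60)*(1/280) = 41*(1/280) = 41/280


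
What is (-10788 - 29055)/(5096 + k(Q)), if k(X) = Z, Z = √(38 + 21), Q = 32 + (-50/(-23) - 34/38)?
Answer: -203039928/25969157 + 39843*√59/25969157 ≈ -7.8067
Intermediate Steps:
Q = 14543/437 (Q = 32 + (-50*(-1/23) - 34*1/38) = 32 + (50/23 - 17/19) = 32 + 559/437 = 14543/437 ≈ 33.279)
Z = √59 ≈ 7.6811
k(X) = √59
(-10788 - 29055)/(5096 + k(Q)) = (-10788 - 29055)/(5096 + √59) = -39843/(5096 + √59)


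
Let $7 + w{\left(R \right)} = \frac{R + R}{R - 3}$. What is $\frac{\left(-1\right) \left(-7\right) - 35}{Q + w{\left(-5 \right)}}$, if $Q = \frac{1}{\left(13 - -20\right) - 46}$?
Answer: $\frac{1456}{303} \approx 4.8053$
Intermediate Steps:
$w{\left(R \right)} = -7 + \frac{2 R}{-3 + R}$ ($w{\left(R \right)} = -7 + \frac{R + R}{R - 3} = -7 + \frac{2 R}{-3 + R}$)
$Q = - \frac{1}{13}$ ($Q = \frac{1}{\left(13 + 20\right) - 46} = \frac{1}{33 - 46} = \frac{1}{-13} = - \frac{1}{13} \approx -0.076923$)
$\frac{\left(-1\right) \left(-7\right) - 35}{Q + w{\left(-5 \right)}} = \frac{\left(-1\right) \left(-7\right) - 35}{- \frac{1}{13} + \frac{21 - -25}{-3 - 5}} = \frac{7 - 35}{- \frac{1}{13} + \frac{21 + 25}{-8}} = - \frac{28}{- \frac{1}{13} - \frac{23}{4}} = - \frac{28}{- \frac{303}{52}} = \left(-28\right) \left(- \frac{52}{303}\right) = \frac{1456}{303}$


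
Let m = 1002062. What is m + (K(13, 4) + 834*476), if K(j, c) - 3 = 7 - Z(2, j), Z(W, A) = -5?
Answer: 1399061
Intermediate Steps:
K(j, c) = 15 (K(j, c) = 3 + (7 - 1*(-5)) = 3 + (7 + 5) = 3 + 12 = 15)
m + (K(13, 4) + 834*476) = 1002062 + (15 + 834*476) = 1002062 + (15 + 396984) = 1002062 + 396999 = 1399061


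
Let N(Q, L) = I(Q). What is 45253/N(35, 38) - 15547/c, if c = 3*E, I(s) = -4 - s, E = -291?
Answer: -997424/873 ≈ -1142.5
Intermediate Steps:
N(Q, L) = -4 - Q
c = -873 (c = 3*(-291) = -873)
45253/N(35, 38) - 15547/c = 45253/(-4 - 1*35) - 15547/(-873) = 45253/(-4 - 35) - 15547*(-1/873) = 45253/(-39) + 15547/873 = 45253*(-1/39) + 15547/873 = -3481/3 + 15547/873 = -997424/873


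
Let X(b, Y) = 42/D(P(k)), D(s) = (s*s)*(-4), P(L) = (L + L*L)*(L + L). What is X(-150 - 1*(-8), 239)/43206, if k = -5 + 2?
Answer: -7/37329984 ≈ -1.8752e-7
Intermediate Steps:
k = -3
P(L) = 2*L*(L + L**2) (P(L) = (L + L**2)*(2*L) = 2*L*(L + L**2))
D(s) = -4*s**2 (D(s) = s**2*(-4) = -4*s**2)
X(b, Y) = -7/864 (X(b, Y) = 42/((-4*324*(1 - 3)**2)) = 42/((-4*(2*9*(-2))**2)) = 42/((-4*(-36)**2)) = 42/((-4*1296)) = 42/(-5184) = 42*(-1/5184) = -7/864)
X(-150 - 1*(-8), 239)/43206 = -7/864/43206 = -7/864*1/43206 = -7/37329984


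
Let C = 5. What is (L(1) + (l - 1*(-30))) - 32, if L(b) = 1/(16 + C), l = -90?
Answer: -1931/21 ≈ -91.952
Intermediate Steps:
L(b) = 1/21 (L(b) = 1/(16 + 5) = 1/21)
(L(1) + (l - 1*(-30))) - 32 = (1/21 + (-90 - 1*(-30))) - 32 = (1/21 + (-90 + 30)) - 32 = (1/21 - 60) - 32 = -1259/21 - 32 = -1931/21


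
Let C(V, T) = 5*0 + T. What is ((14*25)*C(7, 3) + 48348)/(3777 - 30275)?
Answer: -24699/13249 ≈ -1.8642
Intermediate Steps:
C(V, T) = T (C(V, T) = 0 + T = T)
((14*25)*C(7, 3) + 48348)/(3777 - 30275) = ((14*25)*3 + 48348)/(3777 - 30275) = (350*3 + 48348)/(-26498) = (1050 + 48348)*(-1/26498) = 49398*(-1/26498) = -24699/13249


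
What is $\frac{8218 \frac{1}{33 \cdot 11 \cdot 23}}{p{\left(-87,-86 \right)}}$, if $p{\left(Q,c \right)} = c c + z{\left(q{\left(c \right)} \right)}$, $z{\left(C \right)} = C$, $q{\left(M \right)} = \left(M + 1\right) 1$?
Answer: $\frac{8218}{61039539} \approx 0.00013463$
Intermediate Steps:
$q{\left(M \right)} = 1 + M$ ($q{\left(M \right)} = \left(1 + M\right) 1 = 1 + M$)
$p{\left(Q,c \right)} = 1 + c + c^{2}$ ($p{\left(Q,c \right)} = c c + \left(1 + c\right) = c^{2} + \left(1 + c\right) = 1 + c + c^{2}$)
$\frac{8218 \frac{1}{33 \cdot 11 \cdot 23}}{p{\left(-87,-86 \right)}} = \frac{8218 \frac{1}{33 \cdot 11 \cdot 23}}{1 - 86 + \left(-86\right)^{2}} = \frac{8218 \frac{1}{363 \cdot 23}}{1 - 86 + 7396} = \frac{8218 \cdot \frac{1}{8349}}{7311} = 8218 \cdot \frac{1}{8349} \cdot \frac{1}{7311} = \frac{8218}{8349} \cdot \frac{1}{7311} = \frac{8218}{61039539}$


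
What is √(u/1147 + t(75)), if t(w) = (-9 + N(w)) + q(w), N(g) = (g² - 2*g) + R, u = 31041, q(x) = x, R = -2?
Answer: √7322762278/1147 ≈ 74.606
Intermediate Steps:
N(g) = -2 + g² - 2*g (N(g) = (g² - 2*g) - 2 = -2 + g² - 2*g)
t(w) = -11 + w² - w (t(w) = (-9 + (-2 + w² - 2*w)) + w = (-11 + w² - 2*w) + w = -11 + w² - w)
√(u/1147 + t(75)) = √(31041/1147 + (-11 + 75² - 1*75)) = √(31041*(1/1147) + (-11 + 5625 - 75)) = √(31041/1147 + 5539) = √(6384274/1147) = √7322762278/1147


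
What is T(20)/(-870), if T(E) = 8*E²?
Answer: -320/87 ≈ -3.6782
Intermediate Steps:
T(20)/(-870) = (8*20²)/(-870) = (8*400)*(-1/870) = 3200*(-1/870) = -320/87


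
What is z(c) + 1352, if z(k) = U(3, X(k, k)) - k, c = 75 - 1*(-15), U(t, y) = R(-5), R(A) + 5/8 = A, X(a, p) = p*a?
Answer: 10051/8 ≈ 1256.4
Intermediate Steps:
X(a, p) = a*p
R(A) = -5/8 + A
U(t, y) = -45/8 (U(t, y) = -5/8 - 5 = -45/8)
c = 90 (c = 75 + 15 = 90)
z(k) = -45/8 - k
z(c) + 1352 = (-45/8 - 1*90) + 1352 = (-45/8 - 90) + 1352 = -765/8 + 1352 = 10051/8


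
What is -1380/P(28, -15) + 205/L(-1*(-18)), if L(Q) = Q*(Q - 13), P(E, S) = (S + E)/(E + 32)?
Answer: -1489867/234 ≈ -6367.0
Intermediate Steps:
P(E, S) = (E + S)/(32 + E)
L(Q) = Q*(-13 + Q)
-1380/P(28, -15) + 205/L(-1*(-18)) = -1380*(32 + 28)/(28 - 15) + 205/(((-1*(-18))*(-13 - 1*(-18)))) = -1380/(13/60) + 205/((18*(-13 + 18))) = -1380/((1/60)*13) + 205/((18*5)) = -1380/13/60 + 205/90 = -1380*60/13 + 205*(1/90) = -82800/13 + 41/18 = -1489867/234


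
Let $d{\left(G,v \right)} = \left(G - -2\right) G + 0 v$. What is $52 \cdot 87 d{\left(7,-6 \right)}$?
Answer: $285012$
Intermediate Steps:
$d{\left(G,v \right)} = G \left(2 + G\right)$ ($d{\left(G,v \right)} = \left(G + 2\right) G + 0 = \left(2 + G\right) G + 0 = G \left(2 + G\right) + 0 = G \left(2 + G\right)$)
$52 \cdot 87 d{\left(7,-6 \right)} = 52 \cdot 87 \cdot 7 \left(2 + 7\right) = 4524 \cdot 7 \cdot 9 = 4524 \cdot 63 = 285012$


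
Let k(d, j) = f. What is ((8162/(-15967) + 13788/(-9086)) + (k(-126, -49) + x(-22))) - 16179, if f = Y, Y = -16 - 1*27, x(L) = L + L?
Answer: -168578797430/10362583 ≈ -16268.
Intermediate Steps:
x(L) = 2*L
Y = -43 (Y = -16 - 27 = -43)
f = -43
k(d, j) = -43
((8162/(-15967) + 13788/(-9086)) + (k(-126, -49) + x(-22))) - 16179 = ((8162/(-15967) + 13788/(-9086)) + (-43 + 2*(-22))) - 16179 = ((8162*(-1/15967) + 13788*(-1/9086)) + (-43 - 44)) - 16179 = ((-1166/2281 - 6894/4543) - 87) - 16179 = (-21022352/10362583 - 87) - 16179 = -922567073/10362583 - 16179 = -168578797430/10362583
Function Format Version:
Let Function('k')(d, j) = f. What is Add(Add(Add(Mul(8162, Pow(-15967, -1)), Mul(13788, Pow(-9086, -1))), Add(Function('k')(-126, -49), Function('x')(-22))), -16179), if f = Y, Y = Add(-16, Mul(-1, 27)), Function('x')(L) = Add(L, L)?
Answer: Rational(-168578797430, 10362583) ≈ -16268.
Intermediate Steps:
Function('x')(L) = Mul(2, L)
Y = -43 (Y = Add(-16, -27) = -43)
f = -43
Function('k')(d, j) = -43
Add(Add(Add(Mul(8162, Pow(-15967, -1)), Mul(13788, Pow(-9086, -1))), Add(Function('k')(-126, -49), Function('x')(-22))), -16179) = Add(Add(Add(Mul(8162, Pow(-15967, -1)), Mul(13788, Pow(-9086, -1))), Add(-43, Mul(2, -22))), -16179) = Add(Add(Add(Mul(8162, Rational(-1, 15967)), Mul(13788, Rational(-1, 9086))), Add(-43, -44)), -16179) = Add(Add(Add(Rational(-1166, 2281), Rational(-6894, 4543)), -87), -16179) = Add(Add(Rational(-21022352, 10362583), -87), -16179) = Add(Rational(-922567073, 10362583), -16179) = Rational(-168578797430, 10362583)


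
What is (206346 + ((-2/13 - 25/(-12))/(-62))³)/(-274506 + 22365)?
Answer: -186700257969444107/228135218281671168 ≈ -0.81838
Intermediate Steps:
(206346 + ((-2/13 - 25/(-12))/(-62))³)/(-274506 + 22365) = (206346 + ((-2*1/13 - 25*(-1/12))*(-1/62))³)/(-252141) = (206346 + ((-2/13 + 25/12)*(-1/62))³)*(-1/252141) = (206346 + ((301/156)*(-1/62))³)*(-1/252141) = (206346 + (-301/9672)³)*(-1/252141) = (206346 - 27270901/904792232448)*(-1/252141) = (186700257969444107/904792232448)*(-1/252141) = -186700257969444107/228135218281671168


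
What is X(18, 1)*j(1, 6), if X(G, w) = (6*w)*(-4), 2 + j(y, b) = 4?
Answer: -48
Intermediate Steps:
j(y, b) = 2 (j(y, b) = -2 + 4 = 2)
X(G, w) = -24*w
X(18, 1)*j(1, 6) = -24*1*2 = -24*2 = -48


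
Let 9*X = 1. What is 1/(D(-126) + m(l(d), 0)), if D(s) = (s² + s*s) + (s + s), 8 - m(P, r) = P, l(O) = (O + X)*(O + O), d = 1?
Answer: 9/283552 ≈ 3.1740e-5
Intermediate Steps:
X = ⅑ (X = (⅑)*1 = ⅑ ≈ 0.11111)
l(O) = 2*O*(⅑ + O) (l(O) = (O + ⅑)*(O + O) = (⅑ + O)*(2*O) = 2*O*(⅑ + O))
m(P, r) = 8 - P
D(s) = 2*s + 2*s² (D(s) = (s² + s²) + 2*s = 2*s² + 2*s = 2*s + 2*s²)
1/(D(-126) + m(l(d), 0)) = 1/(2*(-126)*(1 - 126) + (8 - 2*(1 + 9*1)/9)) = 1/(2*(-126)*(-125) + (8 - 2*(1 + 9)/9)) = 1/(31500 + (8 - 2*10/9)) = 1/(31500 + (8 - 1*20/9)) = 1/(31500 + (8 - 20/9)) = 1/(31500 + 52/9) = 1/(283552/9) = 9/283552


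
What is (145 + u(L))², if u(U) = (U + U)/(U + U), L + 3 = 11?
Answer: 21316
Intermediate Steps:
L = 8 (L = -3 + 11 = 8)
u(U) = 1 (u(U) = (2*U)/((2*U)) = (2*U)*(1/(2*U)) = 1)
(145 + u(L))² = (145 + 1)² = 146² = 21316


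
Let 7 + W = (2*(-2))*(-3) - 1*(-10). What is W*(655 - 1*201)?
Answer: 6810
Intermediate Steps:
W = 15 (W = -7 + ((2*(-2))*(-3) - 1*(-10)) = -7 + (-4*(-3) + 10) = -7 + (12 + 10) = -7 + 22 = 15)
W*(655 - 1*201) = 15*(655 - 1*201) = 15*(655 - 201) = 15*454 = 6810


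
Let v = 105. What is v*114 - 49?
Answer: 11921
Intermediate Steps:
v*114 - 49 = 105*114 - 49 = 11970 - 49 = 11921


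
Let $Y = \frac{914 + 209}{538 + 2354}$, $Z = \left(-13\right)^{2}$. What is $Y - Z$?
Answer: $- \frac{487625}{2892} \approx -168.61$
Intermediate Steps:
$Z = 169$
$Y = \frac{1123}{2892} \approx 0.38831$
$Y - Z = \frac{1123}{2892} - 169 = - \frac{487625}{2892}$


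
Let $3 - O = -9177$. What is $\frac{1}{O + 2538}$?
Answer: $\frac{1}{11718} \approx 8.5339 \cdot 10^{-5}$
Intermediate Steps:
$O = 9180$ ($O = 3 - -9177 = 3 + 9177 = 9180$)
$\frac{1}{O + 2538} = \frac{1}{9180 + 2538} = \frac{1}{11718}$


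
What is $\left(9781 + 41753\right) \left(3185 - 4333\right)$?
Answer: $-59161032$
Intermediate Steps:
$\left(9781 + 41753\right) \left(3185 - 4333\right) = 51534 \left(-1148\right) = -59161032$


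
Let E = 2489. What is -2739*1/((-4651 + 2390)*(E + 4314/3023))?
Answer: 8279997/17022076421 ≈ 0.00048643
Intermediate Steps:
-2739*1/((-4651 + 2390)*(E + 4314/3023)) = -2739*1/((-4651 + 2390)*(2489 + 4314/3023)) = -2739*(-1/(2261*(2489 + 4314*(1/3023)))) = -2739*(-1/(2261*(2489 + 4314/3023))) = -2739/((-2261*7528561/3023)) = -2739/(-17022076421/3023) = -2739*(-3023/17022076421) = 8279997/17022076421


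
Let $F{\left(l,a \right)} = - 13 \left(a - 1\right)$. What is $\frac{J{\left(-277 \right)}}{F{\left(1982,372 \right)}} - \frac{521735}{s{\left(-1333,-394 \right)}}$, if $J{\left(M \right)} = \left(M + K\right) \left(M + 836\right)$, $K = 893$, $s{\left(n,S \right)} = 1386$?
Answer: $- \frac{32896579}{73458} \approx -447.83$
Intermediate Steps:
$F{\left(l,a \right)} = 13 - 13 a$ ($F{\left(l,a \right)} = - 13 \left(-1 + a\right) = 13 - 13 a$)
$J{\left(M \right)} = \left(836 + M\right) \left(893 + M\right)$ ($J{\left(M \right)} = \left(M + 893\right) \left(M + 836\right) = \left(893 + M\right) \left(836 + M\right) = \left(836 + M\right) \left(893 + M\right)$)
$\frac{J{\left(-277 \right)}}{F{\left(1982,372 \right)}} - \frac{521735}{s{\left(-1333,-394 \right)}} = \frac{746548 + \left(-277\right)^{2} + 1729 \left(-277\right)}{13 - 4836} - \frac{521735}{1386} = \frac{746548 + 76729 - 478933}{13 - 4836} - \frac{521735}{1386} = \frac{344344}{-4823} - \frac{521735}{1386} = 344344 \left(- \frac{1}{4823}\right) - \frac{521735}{1386} = - \frac{3784}{53} - \frac{521735}{1386} = - \frac{32896579}{73458}$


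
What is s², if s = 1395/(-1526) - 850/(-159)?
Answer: 1156259337025/58871257956 ≈ 19.640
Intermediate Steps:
s = 1075295/242634 (s = 1395*(-1/1526) - 850*(-1/159) = -1395/1526 + 850/159 = 1075295/242634 ≈ 4.4318)
s² = (1075295/242634)² = 1156259337025/58871257956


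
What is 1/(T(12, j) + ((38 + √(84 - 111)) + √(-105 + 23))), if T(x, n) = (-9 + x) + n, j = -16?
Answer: 1/(25 + I*√82 + 3*I*√3) ≈ 0.030189 - 0.01721*I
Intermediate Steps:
T(x, n) = -9 + n + x
1/(T(12, j) + ((38 + √(84 - 111)) + √(-105 + 23))) = 1/((-9 - 16 + 12) + ((38 + √(84 - 111)) + √(-105 + 23))) = 1/(-13 + ((38 + √(-27)) + √(-82))) = 1/(-13 + ((38 + 3*I*√3) + I*√82)) = 1/(-13 + (38 + I*√82 + 3*I*√3)) = 1/(25 + I*√82 + 3*I*√3)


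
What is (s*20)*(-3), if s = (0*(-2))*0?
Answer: 0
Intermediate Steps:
s = 0 (s = 0*0 = 0)
(s*20)*(-3) = (0*20)*(-3) = 0*(-3) = 0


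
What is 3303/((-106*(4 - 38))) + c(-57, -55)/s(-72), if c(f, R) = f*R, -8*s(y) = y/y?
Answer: -90385017/3604 ≈ -25079.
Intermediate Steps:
s(y) = -⅛ (s(y) = -y/(8*y) = -⅛*1 = -⅛)
c(f, R) = R*f
3303/((-106*(4 - 38))) + c(-57, -55)/s(-72) = 3303/((-106*(4 - 38))) + (-55*(-57))/(-⅛) = 3303/((-106*(-34))) + 3135*(-8) = 3303/3604 - 25080 = -90385017/3604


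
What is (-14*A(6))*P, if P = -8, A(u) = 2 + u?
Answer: 896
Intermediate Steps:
(-14*A(6))*P = -14*(2 + 6)*(-8) = -14*8*(-8) = -112*(-8) = 896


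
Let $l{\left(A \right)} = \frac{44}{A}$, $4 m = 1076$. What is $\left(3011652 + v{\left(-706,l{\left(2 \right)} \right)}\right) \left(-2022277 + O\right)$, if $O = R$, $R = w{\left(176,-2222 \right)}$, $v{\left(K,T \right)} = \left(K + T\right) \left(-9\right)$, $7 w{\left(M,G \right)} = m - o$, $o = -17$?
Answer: $- \frac{42719042868624}{7} \approx -6.1027 \cdot 10^{12}$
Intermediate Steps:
$m = 269$ ($m = \frac{1}{4} \cdot 1076 = 269$)
$w{\left(M,G \right)} = \frac{286}{7}$ ($w{\left(M,G \right)} = \frac{269 - -17}{7} = \frac{269 + 17}{7} = \frac{1}{7} \cdot 286 = \frac{286}{7}$)
$v{\left(K,T \right)} = - 9 K - 9 T$
$R = \frac{286}{7} \approx 40.857$
$O = \frac{286}{7} \approx 40.857$
$\left(3011652 + v{\left(-706,l{\left(2 \right)} \right)}\right) \left(-2022277 + O\right) = \left(3011652 - \left(-6354 + 9 \cdot \frac{44}{2}\right)\right) \left(-2022277 + \frac{286}{7}\right) = \left(3011652 + \left(6354 - 9 \cdot 44 \cdot \frac{1}{2}\right)\right) \left(- \frac{14155653}{7}\right) = \left(3011652 + \left(6354 - 198\right)\right) \left(- \frac{14155653}{7}\right) = \left(3011652 + 6156\right) \left(- \frac{14155653}{7}\right) = 3017808 \left(- \frac{14155653}{7}\right) = - \frac{42719042868624}{7}$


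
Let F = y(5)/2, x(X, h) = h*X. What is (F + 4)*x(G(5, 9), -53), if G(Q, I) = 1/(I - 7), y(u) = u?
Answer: -689/4 ≈ -172.25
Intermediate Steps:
G(Q, I) = 1/(-7 + I)
x(X, h) = X*h
F = 5/2 ≈ 2.5000
(F + 4)*x(G(5, 9), -53) = (5/2 + 4)*(-53/(-7 + 9)) = 13*(-53/2)/2 = 13*((½)*(-53))/2 = (13/2)*(-53/2) = -689/4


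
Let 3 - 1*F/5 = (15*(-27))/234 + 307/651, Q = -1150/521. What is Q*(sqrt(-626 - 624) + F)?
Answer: -207261625/4409223 - 28750*I*sqrt(2)/521 ≈ -47.006 - 78.04*I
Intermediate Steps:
Q = -1150/521 (Q = -1150*1/521 = -1150/521 ≈ -2.2073)
F = 360455/16926 (F = 15 - 5*((15*(-27))/234 + 307/651) = 15 - 5*(-405*1/234 + 307*(1/651)) = 15 - 5*(-45/26 + 307/651) = 15 - 5*(-21313/16926) = 15 + 106565/16926 = 360455/16926 ≈ 21.296)
Q*(sqrt(-626 - 624) + F) = -1150*(sqrt(-626 - 624) + 360455/16926)/521 = -1150*(sqrt(-1250) + 360455/16926)/521 = -1150*(25*I*sqrt(2) + 360455/16926)/521 = -1150*(360455/16926 + 25*I*sqrt(2))/521 = -207261625/4409223 - 28750*I*sqrt(2)/521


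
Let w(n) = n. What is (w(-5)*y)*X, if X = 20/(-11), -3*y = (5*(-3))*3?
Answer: 1500/11 ≈ 136.36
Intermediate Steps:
y = 15 (y = -5*(-3)*3/3 = -(-5)*3 = -1/3*(-45) = 15)
X = -20/11 (X = 20*(-1/11) = -20/11 ≈ -1.8182)
(w(-5)*y)*X = -5*15*(-20/11) = -75*(-20/11) = 1500/11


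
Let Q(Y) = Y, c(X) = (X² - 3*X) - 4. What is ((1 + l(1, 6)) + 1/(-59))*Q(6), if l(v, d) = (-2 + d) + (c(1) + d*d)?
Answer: 12384/59 ≈ 209.90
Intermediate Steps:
c(X) = -4 + X² - 3*X
l(v, d) = -8 + d + d² (l(v, d) = (-2 + d) + ((-4 + 1² - 3*1) + d*d) = (-2 + d) + ((-4 + 1 - 3) + d²) = (-2 + d) + (-6 + d²) = -8 + d + d²)
((1 + l(1, 6)) + 1/(-59))*Q(6) = ((1 + (-8 + 6 + 6²)) + 1/(-59))*6 = ((1 + (-8 + 6 + 36)) - 1/59)*6 = ((1 + 34) - 1/59)*6 = (35 - 1/59)*6 = (2064/59)*6 = 12384/59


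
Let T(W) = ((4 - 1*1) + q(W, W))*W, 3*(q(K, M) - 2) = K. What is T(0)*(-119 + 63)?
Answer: 0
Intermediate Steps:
q(K, M) = 2 + K/3
T(W) = W*(5 + W/3) (T(W) = ((4 - 1*1) + (2 + W/3))*W = ((4 - 1) + (2 + W/3))*W = (3 + (2 + W/3))*W = (5 + W/3)*W = W*(5 + W/3))
T(0)*(-119 + 63) = ((⅓)*0*(15 + 0))*(-119 + 63) = ((⅓)*0*15)*(-56) = 0*(-56) = 0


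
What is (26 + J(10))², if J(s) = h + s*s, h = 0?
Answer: 15876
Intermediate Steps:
J(s) = s² (J(s) = 0 + s*s = 0 + s² = s²)
(26 + J(10))² = (26 + 10²)² = (26 + 100)² = 126² = 15876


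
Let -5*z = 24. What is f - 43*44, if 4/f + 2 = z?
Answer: -32174/17 ≈ -1892.6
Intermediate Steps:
z = -24/5 (z = -⅕*24 = -24/5 ≈ -4.8000)
f = -10/17 (f = 4/(-2 - 24/5) = 4/(-34/5) = 4*(-5/34) = -10/17 ≈ -0.58823)
f - 43*44 = -10/17 - 43*44 = -10/17 - 1892 = -32174/17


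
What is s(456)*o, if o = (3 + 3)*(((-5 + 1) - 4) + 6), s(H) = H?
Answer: -5472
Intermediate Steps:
o = -12 (o = 6*((-4 - 4) + 6) = 6*(-8 + 6) = 6*(-2) = -12)
s(456)*o = 456*(-12) = -5472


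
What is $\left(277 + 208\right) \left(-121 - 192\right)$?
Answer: $-151805$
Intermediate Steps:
$\left(277 + 208\right) \left(-121 - 192\right) = 485 \left(-313\right) = -151805$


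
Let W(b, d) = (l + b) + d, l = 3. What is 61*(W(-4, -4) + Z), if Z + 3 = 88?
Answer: 4880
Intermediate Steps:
Z = 85 (Z = -3 + 88 = 85)
W(b, d) = 3 + b + d (W(b, d) = (3 + b) + d = 3 + b + d)
61*(W(-4, -4) + Z) = 61*((3 - 4 - 4) + 85) = 61*(-5 + 85) = 61*80 = 4880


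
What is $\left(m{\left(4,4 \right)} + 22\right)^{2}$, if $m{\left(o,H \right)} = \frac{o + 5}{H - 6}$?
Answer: $\frac{1225}{4} \approx 306.25$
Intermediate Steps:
$m{\left(o,H \right)} = \frac{5 + o}{-6 + H}$
$\left(m{\left(4,4 \right)} + 22\right)^{2} = \left(\frac{5 + 4}{-6 + 4} + 22\right)^{2} = \left(\frac{1}{-2} \cdot 9 + 22\right)^{2} = \left(\left(- \frac{1}{2}\right) 9 + 22\right)^{2} = \left(- \frac{9}{2} + 22\right)^{2} = \left(\frac{35}{2}\right)^{2} = \frac{1225}{4}$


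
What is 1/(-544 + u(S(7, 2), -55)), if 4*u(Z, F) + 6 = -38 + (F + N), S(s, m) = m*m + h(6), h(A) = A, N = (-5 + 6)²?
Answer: -2/1137 ≈ -0.0017590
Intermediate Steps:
N = 1 (N = 1² = 1)
S(s, m) = 6 + m² (S(s, m) = m*m + 6 = m² + 6 = 6 + m²)
u(Z, F) = -43/4 + F/4 (u(Z, F) = -3/2 + (-38 + (F + 1))/4 = -3/2 + (-38 + (1 + F))/4 = -3/2 + (-37 + F)/4 = -3/2 + (-37/4 + F/4) = -43/4 + F/4)
1/(-544 + u(S(7, 2), -55)) = 1/(-544 + (-43/4 + (¼)*(-55))) = 1/(-544 + (-43/4 - 55/4)) = 1/(-544 - 49/2) = 1/(-1137/2) = -2/1137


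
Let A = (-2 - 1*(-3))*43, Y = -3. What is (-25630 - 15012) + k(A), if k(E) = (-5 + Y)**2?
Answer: -40578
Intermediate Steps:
A = 43 (A = (-2 + 3)*43 = 1*43 = 43)
k(E) = 64 (k(E) = (-5 - 3)**2 = (-8)**2 = 64)
(-25630 - 15012) + k(A) = (-25630 - 15012) + 64 = -40642 + 64 = -40578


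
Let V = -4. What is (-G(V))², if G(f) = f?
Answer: 16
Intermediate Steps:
(-G(V))² = (-1*(-4))² = 4² = 16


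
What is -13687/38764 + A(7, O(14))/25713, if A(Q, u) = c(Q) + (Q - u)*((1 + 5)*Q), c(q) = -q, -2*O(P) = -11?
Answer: -349763047/996738732 ≈ -0.35091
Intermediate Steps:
O(P) = 11/2 (O(P) = -½*(-11) = 11/2)
A(Q, u) = -Q + 6*Q*(Q - u) (A(Q, u) = -Q + (Q - u)*((1 + 5)*Q) = -Q + (Q - u)*(6*Q) = -Q + 6*Q*(Q - u))
-13687/38764 + A(7, O(14))/25713 = -13687/38764 + (7*(-1 - 6*11/2 + 6*7))/25713 = -13687*1/38764 + (7*(-1 - 33 + 42))*(1/25713) = -13687/38764 + (7*8)*(1/25713) = -13687/38764 + 56*(1/25713) = -13687/38764 + 56/25713 = -349763047/996738732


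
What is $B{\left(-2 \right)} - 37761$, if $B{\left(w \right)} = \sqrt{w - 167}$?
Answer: $-37761 + 13 i \approx -37761.0 + 13.0 i$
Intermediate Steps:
$B{\left(w \right)} = \sqrt{-167 + w}$
$B{\left(-2 \right)} - 37761 = \sqrt{-167 - 2} - 37761 = \sqrt{-169} - 37761 = 13 i - 37761 = -37761 + 13 i$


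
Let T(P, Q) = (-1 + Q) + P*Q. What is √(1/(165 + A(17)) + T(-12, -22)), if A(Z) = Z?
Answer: √7983066/182 ≈ 15.524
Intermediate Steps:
T(P, Q) = -1 + Q + P*Q
√(1/(165 + A(17)) + T(-12, -22)) = √(1/(165 + 17) + (-1 - 22 - 12*(-22))) = √(1/182 + (-1 - 22 + 264)) = √(1/182 + 241) = √(43863/182) = √7983066/182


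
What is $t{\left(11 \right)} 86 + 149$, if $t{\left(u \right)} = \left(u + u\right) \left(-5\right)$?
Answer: $-9311$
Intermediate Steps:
$t{\left(u \right)} = - 10 u$ ($t{\left(u \right)} = 2 u \left(-5\right) = - 10 u$)
$t{\left(11 \right)} 86 + 149 = \left(-10\right) 11 \cdot 86 + 149 = \left(-110\right) 86 + 149 = -9460 + 149 = -9311$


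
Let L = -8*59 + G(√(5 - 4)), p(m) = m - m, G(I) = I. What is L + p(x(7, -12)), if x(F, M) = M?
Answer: -471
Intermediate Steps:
p(m) = 0
L = -471 (L = -8*59 + √(5 - 4) = -472 + √1 = -472 + 1 = -471)
L + p(x(7, -12)) = -471 + 0 = -471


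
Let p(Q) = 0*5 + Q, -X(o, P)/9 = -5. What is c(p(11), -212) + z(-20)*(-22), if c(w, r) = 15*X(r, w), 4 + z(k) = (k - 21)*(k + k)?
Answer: -35317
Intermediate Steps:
X(o, P) = 45 (X(o, P) = -9*(-5) = 45)
p(Q) = Q (p(Q) = 0 + Q = Q)
z(k) = -4 + 2*k*(-21 + k) (z(k) = -4 + (k - 21)*(k + k) = -4 + (-21 + k)*(2*k) = -4 + 2*k*(-21 + k))
c(w, r) = 675 (c(w, r) = 15*45 = 675)
c(p(11), -212) + z(-20)*(-22) = 675 + (-4 - 42*(-20) + 2*(-20)**2)*(-22) = 675 + (-4 + 840 + 2*400)*(-22) = 675 + (-4 + 840 + 800)*(-22) = 675 + 1636*(-22) = 675 - 35992 = -35317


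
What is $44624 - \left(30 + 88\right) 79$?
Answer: $35302$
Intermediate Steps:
$44624 - \left(30 + 88\right) 79 = 44624 - 118 \cdot 79 = 44624 - 9322 = 35302$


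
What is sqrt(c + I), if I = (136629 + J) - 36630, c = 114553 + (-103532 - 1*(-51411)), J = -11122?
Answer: sqrt(151309) ≈ 388.98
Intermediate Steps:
c = 62432 (c = 114553 + (-103532 + 51411) = 114553 - 52121 = 62432)
I = 88877 (I = (136629 - 11122) - 36630 = 125507 - 36630 = 88877)
sqrt(c + I) = sqrt(62432 + 88877) = sqrt(151309)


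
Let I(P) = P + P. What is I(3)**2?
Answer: 36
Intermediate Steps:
I(P) = 2*P
I(3)**2 = (2*3)**2 = 6**2 = 36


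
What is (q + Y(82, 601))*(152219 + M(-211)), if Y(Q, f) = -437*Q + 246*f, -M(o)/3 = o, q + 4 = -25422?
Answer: 13234843272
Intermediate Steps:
q = -25426 (q = -4 - 25422 = -25426)
M(o) = -3*o
(q + Y(82, 601))*(152219 + M(-211)) = (-25426 + (-437*82 + 246*601))*(152219 - 3*(-211)) = (-25426 + (-35834 + 147846))*(152219 + 633) = (-25426 + 112012)*152852 = 86586*152852 = 13234843272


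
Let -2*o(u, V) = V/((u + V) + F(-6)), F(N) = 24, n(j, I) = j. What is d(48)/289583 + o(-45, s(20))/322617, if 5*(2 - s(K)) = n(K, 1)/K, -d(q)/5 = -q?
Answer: 1652088623/1993053839168 ≈ 0.00082892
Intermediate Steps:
d(q) = 5*q (d(q) = -(-5)*q = 5*q)
s(K) = 9/5 (s(K) = 2 - K/(5*K) = 2 - ⅕*1 = 2 - ⅕ = 9/5)
o(u, V) = -V/(2*(24 + V + u)) (o(u, V) = -V/(2*((u + V) + 24)) = -V/(2*((V + u) + 24)) = -V/(2*(24 + V + u)))
d(48)/289583 + o(-45, s(20))/322617 = (5*48)/289583 - 1*9/5/(48 + 2*(9/5) + 2*(-45))/322617 = 240*(1/289583) - 1*9/5/(48 + 18/5 - 90)*(1/322617) = 240/289583 - 1*9/5/(-192/5)*(1/322617) = 240/289583 - 1*9/5*(-5/192)*(1/322617) = 240/289583 + (3/64)*(1/322617) = 240/289583 + 1/6882496 = 1652088623/1993053839168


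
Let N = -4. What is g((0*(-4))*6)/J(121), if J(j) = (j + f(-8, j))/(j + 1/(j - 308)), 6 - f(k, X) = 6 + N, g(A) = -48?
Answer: -1086048/23375 ≈ -46.462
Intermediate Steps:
f(k, X) = 4 (f(k, X) = 6 - (6 - 4) = 6 - 1*2 = 6 - 2 = 4)
J(j) = (4 + j)/(j + 1/(-308 + j)) (J(j) = (j + 4)/(j + 1/(j - 308)) = (4 + j)/(j + 1/(-308 + j)))
g((0*(-4))*6)/J(121) = -48*(1 + 121² - 308*121)/(-1232 + 121² - 304*121) = -48*(1 + 14641 - 37268)/(-1232 + 14641 - 36784) = -48/(-23375/(-22626)) = -48/((-1/22626*(-23375))) = -48/23375/22626 = -48*22626/23375 = -1086048/23375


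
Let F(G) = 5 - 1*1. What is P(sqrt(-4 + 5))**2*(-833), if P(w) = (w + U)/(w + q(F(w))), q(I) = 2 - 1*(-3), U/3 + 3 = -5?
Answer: -440657/36 ≈ -12240.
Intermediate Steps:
U = -24 (U = -9 + 3*(-5) = -9 - 15 = -24)
F(G) = 4 (F(G) = 5 - 1 = 4)
q(I) = 5 (q(I) = 2 + 3 = 5)
P(w) = (-24 + w)/(5 + w) (P(w) = (w - 24)/(w + 5) = (-24 + w)/(5 + w))
P(sqrt(-4 + 5))**2*(-833) = ((-24 + sqrt(-4 + 5))/(5 + sqrt(-4 + 5)))**2*(-833) = ((-24 + sqrt(1))/(5 + sqrt(1)))**2*(-833) = ((-24 + 1)/(5 + 1))**2*(-833) = (-23/6)**2*(-833) = (529/36)*(-833) = -440657/36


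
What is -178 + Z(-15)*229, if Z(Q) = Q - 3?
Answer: -4300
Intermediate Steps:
Z(Q) = -3 + Q
-178 + Z(-15)*229 = -178 + (-3 - 15)*229 = -178 - 18*229 = -178 - 4122 = -4300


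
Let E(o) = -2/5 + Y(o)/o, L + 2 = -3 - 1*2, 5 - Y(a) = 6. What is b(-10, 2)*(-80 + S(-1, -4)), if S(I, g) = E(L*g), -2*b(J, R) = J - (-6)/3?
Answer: -11261/35 ≈ -321.74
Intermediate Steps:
b(J, R) = -1 - J/2 (b(J, R) = -(J - (-6)/3)/2 = -(J - 1*(-2))/2 = -(J + 2)/2 = -(2 + J)/2 = -1 - J/2)
Y(a) = -1 (Y(a) = 5 - 1*6 = 5 - 6 = -1)
L = -7 (L = -2 + (-3 - 1*2) = -2 + (-3 - 2) = -2 - 5 = -7)
E(o) = -⅖ - 1/o (E(o) = -2/5 - 1/o = -2*⅕ - 1/o = -⅖ - 1/o)
S(I, g) = -⅖ + 1/(7*g) (S(I, g) = -⅖ - 1/((-7*g)) = -⅖ - (-1)/(7*g) = -⅖ + 1/(7*g))
b(-10, 2)*(-80 + S(-1, -4)) = (-1 - ½*(-10))*(-80 + (1/35)*(5 - 14*(-4))/(-4)) = (-1 + 5)*(-80 + (1/35)*(-¼)*(5 + 56)) = 4*(-80 + (1/35)*(-¼)*61) = 4*(-80 - 61/140) = 4*(-11261/140) = -11261/35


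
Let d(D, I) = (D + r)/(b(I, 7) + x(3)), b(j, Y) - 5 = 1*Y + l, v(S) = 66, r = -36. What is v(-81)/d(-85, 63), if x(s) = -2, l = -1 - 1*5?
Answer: -24/11 ≈ -2.1818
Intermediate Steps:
l = -6 (l = -1 - 5 = -6)
b(j, Y) = -1 + Y (b(j, Y) = 5 + (1*Y - 6) = 5 + (Y - 6) = 5 + (-6 + Y) = -1 + Y)
d(D, I) = -9 + D/4 (d(D, I) = (D - 36)/((-1 + 7) - 2) = (-36 + D)/(6 - 2) = (-36 + D)/4 = (-36 + D)*(1/4) = -9 + D/4)
v(-81)/d(-85, 63) = 66/(-9 + (1/4)*(-85)) = 66/(-9 - 85/4) = 66/(-121/4) = 66*(-4/121) = -24/11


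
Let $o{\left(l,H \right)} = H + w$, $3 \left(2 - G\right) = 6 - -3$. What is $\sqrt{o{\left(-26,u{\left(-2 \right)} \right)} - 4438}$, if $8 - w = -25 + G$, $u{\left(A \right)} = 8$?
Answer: $2 i \sqrt{1099} \approx 66.302 i$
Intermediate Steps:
$G = -1$ ($G = 2 - \frac{6 - -3}{3} = 2 - \frac{6 + 3}{3} = 2 - 3 = -1$)
$w = 34$ ($w = 8 - \left(-25 - 1\right) = 8 - -26 = 8 + 26 = 34$)
$o{\left(l,H \right)} = 34 + H$ ($o{\left(l,H \right)} = H + 34 = 34 + H$)
$\sqrt{o{\left(-26,u{\left(-2 \right)} \right)} - 4438} = \sqrt{\left(34 + 8\right) - 4438} = \sqrt{42 - 4438} = \sqrt{-4396} = 2 i \sqrt{1099}$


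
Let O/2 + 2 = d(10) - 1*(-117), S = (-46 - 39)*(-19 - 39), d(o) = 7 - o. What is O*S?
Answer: 1104320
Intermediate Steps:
S = 4930 (S = -85*(-58) = 4930)
O = 224 (O = -4 + 2*((7 - 1*10) - 1*(-117)) = -4 + 2*((7 - 10) + 117) = -4 + 2*(-3 + 117) = -4 + 2*114 = -4 + 228 = 224)
O*S = 224*4930 = 1104320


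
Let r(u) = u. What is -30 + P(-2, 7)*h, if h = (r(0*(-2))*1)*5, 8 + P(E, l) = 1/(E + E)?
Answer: -30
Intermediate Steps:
P(E, l) = -8 + 1/(2*E) (P(E, l) = -8 + 1/(E + E) = -8 + 1/(2*E))
h = 0 (h = ((0*(-2))*1)*5 = (0*1)*5 = 0*5 = 0)
-30 + P(-2, 7)*h = -30 + (-8 + (½)/(-2))*0 = -30 + (-8 + (½)*(-½))*0 = -30 + (-8 - ¼)*0 = -30 - 33/4*0 = -30 + 0 = -30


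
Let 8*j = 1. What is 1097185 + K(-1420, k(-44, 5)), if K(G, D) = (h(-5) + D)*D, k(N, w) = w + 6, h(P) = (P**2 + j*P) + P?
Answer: 8780153/8 ≈ 1.0975e+6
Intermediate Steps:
j = 1/8 (j = (1/8)*1 = 1/8 ≈ 0.12500)
h(P) = P**2 + 9*P/8 (h(P) = (P**2 + P/8) + P = P**2 + 9*P/8)
k(N, w) = 6 + w
K(G, D) = D*(155/8 + D) (K(G, D) = ((1/8)*(-5)*(9 + 8*(-5)) + D)*D = ((1/8)*(-5)*(9 - 40) + D)*D = ((1/8)*(-5)*(-31) + D)*D = (155/8 + D)*D = D*(155/8 + D))
1097185 + K(-1420, k(-44, 5)) = 1097185 + (6 + 5)*(155 + 8*(6 + 5))/8 = 1097185 + (1/8)*11*(155 + 8*11) = 1097185 + (1/8)*11*(155 + 88) = 1097185 + (1/8)*11*243 = 1097185 + 2673/8 = 8780153/8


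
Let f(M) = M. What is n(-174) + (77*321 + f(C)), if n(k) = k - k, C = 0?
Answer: 24717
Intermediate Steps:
n(k) = 0
n(-174) + (77*321 + f(C)) = 0 + (77*321 + 0) = 0 + (24717 + 0) = 0 + 24717 = 24717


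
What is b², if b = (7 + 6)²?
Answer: 28561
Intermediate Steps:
b = 169 (b = 13² = 169)
b² = 169² = 28561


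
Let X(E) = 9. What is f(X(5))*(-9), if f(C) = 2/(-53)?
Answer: 18/53 ≈ 0.33962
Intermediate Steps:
f(C) = -2/53 (f(C) = 2*(-1/53) = -2/53)
f(X(5))*(-9) = -2/53*(-9) = 18/53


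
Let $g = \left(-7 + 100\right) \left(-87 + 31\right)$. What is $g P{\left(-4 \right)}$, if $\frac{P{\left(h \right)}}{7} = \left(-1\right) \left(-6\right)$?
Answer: $-218736$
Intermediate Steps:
$P{\left(h \right)} = 42$ ($P{\left(h \right)} = 7 \left(\left(-1\right) \left(-6\right)\right) = 7 \cdot 6 = 42$)
$g = -5208$ ($g = 93 \left(-56\right) = -5208$)
$g P{\left(-4 \right)} = \left(-5208\right) 42 = -218736$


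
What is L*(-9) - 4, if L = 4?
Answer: -40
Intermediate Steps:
L*(-9) - 4 = 4*(-9) - 4 = -36 - 4 = -40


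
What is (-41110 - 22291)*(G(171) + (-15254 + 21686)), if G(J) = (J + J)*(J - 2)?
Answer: -4072246230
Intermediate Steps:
G(J) = 2*J*(-2 + J) (G(J) = (2*J)*(-2 + J) = 2*J*(-2 + J))
(-41110 - 22291)*(G(171) + (-15254 + 21686)) = (-41110 - 22291)*(2*171*(-2 + 171) + (-15254 + 21686)) = -63401*(2*171*169 + 6432) = -63401*(57798 + 6432) = -63401*64230 = -4072246230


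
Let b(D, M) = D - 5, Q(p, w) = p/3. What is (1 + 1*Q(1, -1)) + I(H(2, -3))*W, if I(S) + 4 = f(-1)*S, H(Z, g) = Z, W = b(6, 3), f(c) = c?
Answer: -14/3 ≈ -4.6667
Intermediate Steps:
Q(p, w) = p/3 (Q(p, w) = p*(⅓) = p/3)
b(D, M) = -5 + D
W = 1 (W = -5 + 6 = 1)
I(S) = -4 - S
(1 + 1*Q(1, -1)) + I(H(2, -3))*W = (1 + 1*((⅓)*1)) + (-4 - 1*2)*1 = (1 + 1*(⅓)) + (-4 - 2)*1 = (1 + ⅓) - 6*1 = 4/3 - 6 = -14/3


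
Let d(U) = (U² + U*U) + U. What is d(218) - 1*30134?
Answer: 65132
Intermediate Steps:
d(U) = U + 2*U² (d(U) = (U² + U²) + U = 2*U² + U = U + 2*U²)
d(218) - 1*30134 = 218*(1 + 2*218) - 1*30134 = 218*(1 + 436) - 30134 = 218*437 - 30134 = 95266 - 30134 = 65132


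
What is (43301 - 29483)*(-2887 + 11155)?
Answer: 114247224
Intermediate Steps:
(43301 - 29483)*(-2887 + 11155) = 13818*8268 = 114247224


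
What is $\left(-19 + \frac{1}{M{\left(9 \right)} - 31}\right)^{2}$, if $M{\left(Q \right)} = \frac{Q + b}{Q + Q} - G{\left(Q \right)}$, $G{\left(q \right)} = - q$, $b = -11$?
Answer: $\frac{14364100}{39601} \approx 362.72$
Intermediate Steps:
$M{\left(Q \right)} = Q + \frac{-11 + Q}{2 Q}$ ($M{\left(Q \right)} = \frac{Q - 11}{Q + Q} - - Q = \frac{-11 + Q}{2 Q} + Q = Q + \frac{-11 + Q}{2 Q}$)
$\left(-19 + \frac{1}{M{\left(9 \right)} - 31}\right)^{2} = \left(-19 + \frac{1}{\left(\frac{1}{2} + 9 - \frac{11}{2 \cdot 9}\right) - 31}\right)^{2} = \left(-19 + \frac{1}{\left(\frac{1}{2} + 9 - \frac{11}{18}\right) - 31}\right)^{2} = \left(-19 + \frac{1}{\frac{80}{9} - 31}\right)^{2} = \left(-19 + \frac{1}{- \frac{199}{9}}\right)^{2} = \left(-19 - \frac{9}{199}\right)^{2} = \left(- \frac{3790}{199}\right)^{2} = \frac{14364100}{39601}$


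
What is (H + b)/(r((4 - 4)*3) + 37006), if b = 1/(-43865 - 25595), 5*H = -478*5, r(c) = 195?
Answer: -33201881/2583981460 ≈ -0.012849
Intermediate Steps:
H = -478 (H = (-478*5)/5 = (1/5)*(-2390) = -478)
b = -1/69460 (b = 1/(-69460) = -1/69460 ≈ -1.4397e-5)
(H + b)/(r((4 - 4)*3) + 37006) = (-478 - 1/69460)/(195 + 37006) = -33201881/69460/37201 = -33201881/69460*1/37201 = -33201881/2583981460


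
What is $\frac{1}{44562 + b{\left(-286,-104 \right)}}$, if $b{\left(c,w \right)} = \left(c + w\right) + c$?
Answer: $\frac{1}{43886} \approx 2.2786 \cdot 10^{-5}$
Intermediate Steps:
$b{\left(c,w \right)} = w + 2 c$
$\frac{1}{44562 + b{\left(-286,-104 \right)}} = \frac{1}{44562 + \left(-104 + 2 \left(-286\right)\right)} = \frac{1}{44562 - 676} = \frac{1}{43886}$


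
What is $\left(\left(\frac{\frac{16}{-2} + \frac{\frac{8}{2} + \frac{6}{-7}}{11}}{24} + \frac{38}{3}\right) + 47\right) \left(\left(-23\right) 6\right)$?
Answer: $- \frac{114655}{14} \approx -8189.6$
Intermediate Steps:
$\left(\left(\frac{\frac{16}{-2} + \frac{\frac{8}{2} + \frac{6}{-7}}{11}}{24} + \frac{38}{3}\right) + 47\right) \left(\left(-23\right) 6\right) = \left(\left(\left(16 \left(- \frac{1}{2}\right) + \left(8 \cdot \frac{1}{2} + 6 \left(- \frac{1}{7}\right)\right) \frac{1}{11}\right) \frac{1}{24} + 38 \cdot \frac{1}{3}\right) + 47\right) \left(-138\right) = \left(\left(\left(-8 + \left(4 - \frac{6}{7}\right) \frac{1}{11}\right) \frac{1}{24} + \frac{38}{3}\right) + 47\right) \left(-138\right) = \left(\left(\left(-8 + \frac{22}{7} \cdot \frac{1}{11}\right) \frac{1}{24} + \frac{38}{3}\right) + 47\right) \left(-138\right) = \left(\left(\left(-8 + \frac{2}{7}\right) \frac{1}{24} + \frac{38}{3}\right) + 47\right) \left(-138\right) = \left(\left(\left(- \frac{54}{7}\right) \frac{1}{24} + \frac{38}{3}\right) + 47\right) \left(-138\right) = \left(\left(- \frac{9}{28} + \frac{38}{3}\right) + 47\right) \left(-138\right) = \left(\frac{1037}{84} + 47\right) \left(-138\right) = \frac{4985}{84} \left(-138\right) = - \frac{114655}{14}$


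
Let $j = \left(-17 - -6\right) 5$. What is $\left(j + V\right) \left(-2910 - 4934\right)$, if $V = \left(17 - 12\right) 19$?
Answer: $-313760$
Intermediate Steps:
$V = 95$ ($V = 5 \cdot 19 = 95$)
$j = -55$ ($j = \left(-17 + 6\right) 5 = \left(-11\right) 5 = -55$)
$\left(j + V\right) \left(-2910 - 4934\right) = \left(-55 + 95\right) \left(-2910 - 4934\right) = 40 \left(-7844\right) = -313760$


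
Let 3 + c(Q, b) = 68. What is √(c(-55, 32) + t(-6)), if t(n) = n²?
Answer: √101 ≈ 10.050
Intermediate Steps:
c(Q, b) = 65 (c(Q, b) = -3 + 68 = 65)
√(c(-55, 32) + t(-6)) = √(65 + (-6)²) = √(65 + 36) = √101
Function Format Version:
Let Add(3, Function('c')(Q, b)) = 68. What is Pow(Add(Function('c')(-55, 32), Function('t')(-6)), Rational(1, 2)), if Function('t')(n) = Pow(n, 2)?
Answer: Pow(101, Rational(1, 2)) ≈ 10.050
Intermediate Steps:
Function('c')(Q, b) = 65 (Function('c')(Q, b) = Add(-3, 68) = 65)
Pow(Add(Function('c')(-55, 32), Function('t')(-6)), Rational(1, 2)) = Pow(Add(65, Pow(-6, 2)), Rational(1, 2)) = Pow(Add(65, 36), Rational(1, 2)) = Pow(101, Rational(1, 2))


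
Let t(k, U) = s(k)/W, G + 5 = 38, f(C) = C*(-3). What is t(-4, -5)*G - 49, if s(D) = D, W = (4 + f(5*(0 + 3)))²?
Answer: -82501/1681 ≈ -49.078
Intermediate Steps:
f(C) = -3*C
G = 33 (G = -5 + 38 = 33)
W = 1681 (W = (4 - 15*(0 + 3))² = (4 - 15*3)² = (4 - 3*15)² = (4 - 45)² = (-41)² = 1681)
t(k, U) = k/1681
t(-4, -5)*G - 49 = ((1/1681)*(-4))*33 - 49 = -4/1681*33 - 49 = -132/1681 - 49 = -82501/1681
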